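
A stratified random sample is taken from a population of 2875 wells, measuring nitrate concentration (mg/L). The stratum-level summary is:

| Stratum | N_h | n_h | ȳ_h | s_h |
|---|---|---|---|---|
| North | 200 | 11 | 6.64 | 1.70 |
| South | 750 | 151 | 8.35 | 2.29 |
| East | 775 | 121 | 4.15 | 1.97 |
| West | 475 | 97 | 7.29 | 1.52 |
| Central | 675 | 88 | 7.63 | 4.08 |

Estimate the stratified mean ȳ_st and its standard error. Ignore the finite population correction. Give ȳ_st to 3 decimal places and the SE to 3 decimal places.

ȳ_st = Σ W_h ȳ_h = (200·6.64 + 750·8.35 + 775·4.15 + 475·7.29 + 675·7.63)/2875 = 6.75470
V̂(ȳ_st) = Σ W_h² s_h²/n_h, with W_h = N_h/N and N = 2875:
  stratum North: (200/2875)²·1.70²/11 = 0.00127142
  stratum South: (750/2875)²·2.29²/151 = 0.00236342
  stratum East: (775/2875)²·1.97²/121 = 0.00233064
  stratum West: (475/2875)²·1.52²/97 = 0.00065017
  stratum Central: (675/2875)²·4.08²/88 = 0.0104272
V̂(ȳ_st) = 0.0170429
SE(ȳ_st) = √0.0170429 = 0.130548

ȳ_st ≈ 6.755, SE ≈ 0.131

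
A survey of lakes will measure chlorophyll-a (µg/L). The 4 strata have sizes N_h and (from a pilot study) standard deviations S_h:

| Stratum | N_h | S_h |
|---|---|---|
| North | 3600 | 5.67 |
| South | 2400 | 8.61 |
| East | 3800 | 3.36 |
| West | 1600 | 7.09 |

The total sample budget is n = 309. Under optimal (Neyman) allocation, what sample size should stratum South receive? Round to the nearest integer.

98

Neyman allocation: n_h = n · N_h S_h / Σ N_i S_i, with n = 309.
  stratum North: N_h·S_h = 3600·5.67 = 20412.00
  stratum South: N_h·S_h = 2400·8.61 = 20664.00
  stratum East: N_h·S_h = 3800·3.36 = 12768.00
  stratum West: N_h·S_h = 1600·7.09 = 11344.00
Σ N_h S_h = 65188.00
n for stratum South = 309·20664.00/65188.00 = 97.950 → 98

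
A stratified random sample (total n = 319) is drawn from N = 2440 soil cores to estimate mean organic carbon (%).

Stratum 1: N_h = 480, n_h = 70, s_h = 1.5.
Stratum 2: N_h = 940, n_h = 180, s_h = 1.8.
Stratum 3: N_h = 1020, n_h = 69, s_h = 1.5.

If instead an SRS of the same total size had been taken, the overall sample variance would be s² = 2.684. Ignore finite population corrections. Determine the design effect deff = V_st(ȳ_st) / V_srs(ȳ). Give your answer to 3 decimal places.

V̂(ȳ_st) = Σ W_h² s_h²/n_h, with W_h = N_h/N and N = 2440:
  stratum 1: (480/2440)²·1.5²/70 = 0.00124391
  stratum 2: (940/2440)²·1.8²/180 = 0.00267146
  stratum 3: (1020/2440)²·1.5²/69 = 0.00569842
V_st = 0.00961378
V_srs = s²/n = 2.684/319 = 0.00841379
deff = V_st / V_srs = 0.00961378/0.00841379 = 1.1426

deff ≈ 1.143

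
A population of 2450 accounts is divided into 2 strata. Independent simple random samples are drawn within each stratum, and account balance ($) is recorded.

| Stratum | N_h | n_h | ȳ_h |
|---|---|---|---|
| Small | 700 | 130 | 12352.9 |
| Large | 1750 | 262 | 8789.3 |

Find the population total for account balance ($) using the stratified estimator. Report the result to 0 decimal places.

τ̂_st = Σ N_h ȳ_h = 700·12352.9 + 1750·8789.3 = 24028305

τ̂_st ≈ 24028305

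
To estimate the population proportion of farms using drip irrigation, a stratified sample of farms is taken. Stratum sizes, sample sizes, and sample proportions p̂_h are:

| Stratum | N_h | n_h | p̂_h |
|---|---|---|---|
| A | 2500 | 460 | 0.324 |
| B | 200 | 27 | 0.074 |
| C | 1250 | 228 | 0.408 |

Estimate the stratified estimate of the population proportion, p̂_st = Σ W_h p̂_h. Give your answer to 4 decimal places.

p̂_st ≈ 0.3379

N = 3950; stratum weights W_h = N_h/N.
p̂_st = Σ W_h p̂_h = (2500·0.324 + 200·0.074 + 1250·0.408)/3950 = 0.33792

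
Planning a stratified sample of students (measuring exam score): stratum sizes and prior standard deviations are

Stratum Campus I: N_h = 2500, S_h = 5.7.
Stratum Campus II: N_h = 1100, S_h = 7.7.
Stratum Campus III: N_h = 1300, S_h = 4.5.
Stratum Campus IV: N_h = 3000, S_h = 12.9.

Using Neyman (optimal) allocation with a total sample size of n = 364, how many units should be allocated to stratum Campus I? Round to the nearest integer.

Neyman allocation: n_h = n · N_h S_h / Σ N_i S_i, with n = 364.
  stratum Campus I: N_h·S_h = 2500·5.7 = 14250.00
  stratum Campus II: N_h·S_h = 1100·7.7 = 8470.00
  stratum Campus III: N_h·S_h = 1300·4.5 = 5850.00
  stratum Campus IV: N_h·S_h = 3000·12.9 = 38700.00
Σ N_h S_h = 67270.00
n for stratum Campus I = 364·14250.00/67270.00 = 77.107 → 77

77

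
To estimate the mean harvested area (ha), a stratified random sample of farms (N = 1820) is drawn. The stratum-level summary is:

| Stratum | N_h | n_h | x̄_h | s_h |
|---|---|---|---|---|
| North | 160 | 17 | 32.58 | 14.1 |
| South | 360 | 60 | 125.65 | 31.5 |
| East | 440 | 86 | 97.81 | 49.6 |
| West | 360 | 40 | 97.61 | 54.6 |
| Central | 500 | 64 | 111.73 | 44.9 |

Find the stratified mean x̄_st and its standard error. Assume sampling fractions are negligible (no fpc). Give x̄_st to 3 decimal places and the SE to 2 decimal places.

x̄_st ≈ 101.367, SE ≈ 2.78

x̄_st = Σ W_h x̄_h = (160·32.58 + 360·125.65 + 440·97.81 + 360·97.61 + 500·111.73)/1820 = 101.36692
V̂(x̄_st) = Σ W_h² s_h²/n_h, with W_h = N_h/N and N = 1820:
  stratum North: (160/1820)²·14.1²/17 = 0.0903829
  stratum South: (360/1820)²·31.5²/60 = 0.647041
  stratum East: (440/1820)²·49.6²/86 = 1.67197
  stratum West: (360/1820)²·54.6²/40 = 2.916
  stratum Central: (500/1820)²·44.9²/64 = 2.37744
V̂(x̄_st) = 7.70283
SE(x̄_st) = √7.70283 = 2.7754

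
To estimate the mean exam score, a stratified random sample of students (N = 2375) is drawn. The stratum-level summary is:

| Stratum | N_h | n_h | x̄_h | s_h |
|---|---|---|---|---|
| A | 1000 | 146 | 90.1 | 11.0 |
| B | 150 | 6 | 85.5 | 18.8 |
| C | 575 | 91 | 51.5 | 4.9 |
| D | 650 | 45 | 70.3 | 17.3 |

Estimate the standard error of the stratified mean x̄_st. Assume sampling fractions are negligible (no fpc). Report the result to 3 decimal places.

SE(x̄_st) ≈ 0.946

V̂(x̄_st) = Σ W_h² s_h²/n_h, with W_h = N_h/N and N = 2375:
  stratum A: (1000/2375)²·11.0²/146 = 0.146928
  stratum B: (150/2375)²·18.8²/6 = 0.234974
  stratum C: (575/2375)²·4.9²/91 = 0.0154653
  stratum D: (650/2375)²·17.3²/45 = 0.498172
V̂(x̄_st) = 0.895539
SE(x̄_st) = √0.895539 = 0.946329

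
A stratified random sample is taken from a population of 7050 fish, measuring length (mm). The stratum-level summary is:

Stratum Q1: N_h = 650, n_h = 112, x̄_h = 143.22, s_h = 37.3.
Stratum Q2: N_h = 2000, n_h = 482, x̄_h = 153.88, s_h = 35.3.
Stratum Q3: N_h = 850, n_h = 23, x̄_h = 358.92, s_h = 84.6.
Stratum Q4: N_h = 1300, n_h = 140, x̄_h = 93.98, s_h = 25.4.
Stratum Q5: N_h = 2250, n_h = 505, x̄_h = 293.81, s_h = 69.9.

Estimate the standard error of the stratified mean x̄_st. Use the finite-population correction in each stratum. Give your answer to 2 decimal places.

SE(x̄_st) ≈ 2.36

V̂(x̄_st) = Σ W_h² (1 − n_h/N_h) s_h²/n_h, with W_h = N_h/N and N = 7050:
  stratum Q1: (650/7050)²·(1 − 112/650)·37.3²/112 = 0.0874011
  stratum Q2: (2000/7050)²·(1 − 482/2000)·35.3²/482 = 0.157916
  stratum Q3: (850/7050)²·(1 − 23/850)·84.6²/23 = 4.40108
  stratum Q4: (1300/7050)²·(1 − 140/1300)·25.4²/140 = 0.139818
  stratum Q5: (2250/7050)²·(1 − 505/2250)·69.9²/505 = 0.764298
V̂(x̄_st) = 5.55051
SE(x̄_st) = √5.55051 = 2.35595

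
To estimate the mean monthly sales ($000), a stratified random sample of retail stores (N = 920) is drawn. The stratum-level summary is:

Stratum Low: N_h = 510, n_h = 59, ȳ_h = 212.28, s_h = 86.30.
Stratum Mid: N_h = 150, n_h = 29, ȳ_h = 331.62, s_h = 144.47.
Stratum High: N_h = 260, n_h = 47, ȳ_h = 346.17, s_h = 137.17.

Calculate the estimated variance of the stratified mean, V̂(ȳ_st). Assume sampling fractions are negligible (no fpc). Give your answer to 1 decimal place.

V̂(ȳ_st) ≈ 89.9

V̂(ȳ_st) = Σ W_h² s_h²/n_h, with W_h = N_h/N and N = 920:
  stratum Low: (510/920)²·86.30²/59 = 38.7913
  stratum Mid: (150/920)²·144.47²/29 = 19.1322
  stratum High: (260/920)²·137.17²/47 = 31.9736
V̂(ȳ_st) = 89.8971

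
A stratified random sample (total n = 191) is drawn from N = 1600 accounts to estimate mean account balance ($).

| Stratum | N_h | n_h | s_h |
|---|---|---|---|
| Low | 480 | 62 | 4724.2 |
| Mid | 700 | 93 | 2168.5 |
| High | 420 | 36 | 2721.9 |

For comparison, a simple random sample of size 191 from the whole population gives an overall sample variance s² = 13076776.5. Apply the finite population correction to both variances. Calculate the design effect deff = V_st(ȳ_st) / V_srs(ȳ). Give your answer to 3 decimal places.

deff ≈ 0.822

V̂(ȳ_st) = Σ W_h² (1 − n_h/N_h) s_h²/n_h, with W_h = N_h/N and N = 1600:
  stratum Low: (480/1600)²·(1 − 62/480)·4724.2²/62 = 28212.6
  stratum Mid: (700/1600)²·(1 − 93/700)·2168.5²/93 = 8392.33
  stratum High: (420/1600)²·(1 − 36/420)·2721.9²/36 = 12965.3
V_st = 49570.2
V_srs = (1 − 191/1600)·13076776.5/191 = 60291.8
deff = V_st / V_srs = 49570.2/60291.8 = 0.8222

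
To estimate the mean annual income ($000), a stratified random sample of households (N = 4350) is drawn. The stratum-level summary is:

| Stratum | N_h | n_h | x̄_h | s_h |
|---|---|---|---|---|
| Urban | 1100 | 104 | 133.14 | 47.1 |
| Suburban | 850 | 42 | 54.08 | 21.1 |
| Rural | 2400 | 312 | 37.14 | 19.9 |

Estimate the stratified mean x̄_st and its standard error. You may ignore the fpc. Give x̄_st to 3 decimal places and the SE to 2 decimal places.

x̄_st ≈ 64.726, SE ≈ 1.47

x̄_st = Σ W_h x̄_h = (1100·133.14 + 850·54.08 + 2400·37.14)/4350 = 64.72598
V̂(x̄_st) = Σ W_h² s_h²/n_h, with W_h = N_h/N and N = 4350:
  stratum Urban: (1100/4350)²·47.1²/104 = 1.364
  stratum Suburban: (850/4350)²·21.1²/42 = 0.404739
  stratum Rural: (2400/4350)²·19.9²/312 = 0.386363
V̂(x̄_st) = 2.1551
SE(x̄_st) = √2.1551 = 1.46803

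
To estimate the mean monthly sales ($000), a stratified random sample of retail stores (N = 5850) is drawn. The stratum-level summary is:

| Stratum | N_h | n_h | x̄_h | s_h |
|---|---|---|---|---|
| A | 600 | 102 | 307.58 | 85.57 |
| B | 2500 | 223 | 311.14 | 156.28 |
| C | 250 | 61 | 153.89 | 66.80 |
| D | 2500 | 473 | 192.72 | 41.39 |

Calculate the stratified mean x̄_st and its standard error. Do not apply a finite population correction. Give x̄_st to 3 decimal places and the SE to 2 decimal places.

x̄_st = Σ W_h x̄_h = (600·307.58 + 2500·311.14 + 250·153.89 + 2500·192.72)/5850 = 253.44795
V̂(x̄_st) = Σ W_h² s_h²/n_h, with W_h = N_h/N and N = 5850:
  stratum A: (600/5850)²·85.57²/102 = 0.755151
  stratum B: (2500/5850)²·156.28²/223 = 20.0019
  stratum C: (250/5850)²·66.80²/61 = 0.133595
  stratum D: (2500/5850)²·41.39²/473 = 0.661451
V̂(x̄_st) = 21.5521
SE(x̄_st) = √21.5521 = 4.64242

x̄_st ≈ 253.448, SE ≈ 4.64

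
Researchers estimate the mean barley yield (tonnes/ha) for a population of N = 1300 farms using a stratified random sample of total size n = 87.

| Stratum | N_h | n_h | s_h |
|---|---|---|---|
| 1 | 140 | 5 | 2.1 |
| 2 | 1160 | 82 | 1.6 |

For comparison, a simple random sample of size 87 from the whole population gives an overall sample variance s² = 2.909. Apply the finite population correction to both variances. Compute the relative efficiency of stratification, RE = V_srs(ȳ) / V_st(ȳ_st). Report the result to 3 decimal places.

V̂(ȳ_st) = Σ W_h² (1 − n_h/N_h) s_h²/n_h, with W_h = N_h/N and N = 1300:
  stratum 1: (140/1300)²·(1 − 5/140)·2.1²/5 = 0.00986379
  stratum 2: (1160/1300)²·(1 − 82/1160)·1.6²/82 = 0.0231002
V_st = 0.032964
V_srs = (1 − 87/1300)·2.909/87 = 0.0311991
Relative efficiency = V_srs / V_st = 0.0311991/0.032964 = 0.9465

RE ≈ 0.946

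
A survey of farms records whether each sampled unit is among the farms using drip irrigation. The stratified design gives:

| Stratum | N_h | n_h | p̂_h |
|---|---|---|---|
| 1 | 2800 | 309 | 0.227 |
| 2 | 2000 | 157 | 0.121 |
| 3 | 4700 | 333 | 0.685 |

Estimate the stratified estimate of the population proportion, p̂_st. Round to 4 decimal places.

N = 9500; stratum weights W_h = N_h/N.
p̂_st = Σ W_h p̂_h = (2800·0.227 + 2000·0.121 + 4700·0.685)/9500 = 0.43127

p̂_st ≈ 0.4313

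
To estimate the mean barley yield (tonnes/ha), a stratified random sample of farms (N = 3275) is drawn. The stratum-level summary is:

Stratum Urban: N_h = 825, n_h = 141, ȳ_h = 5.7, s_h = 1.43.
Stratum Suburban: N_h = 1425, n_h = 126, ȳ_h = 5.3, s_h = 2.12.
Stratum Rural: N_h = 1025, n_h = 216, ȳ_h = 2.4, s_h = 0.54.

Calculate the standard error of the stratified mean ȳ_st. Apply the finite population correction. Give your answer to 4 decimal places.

SE(ȳ_st) ≈ 0.0838

V̂(ȳ_st) = Σ W_h² (1 − n_h/N_h) s_h²/n_h, with W_h = N_h/N and N = 3275:
  stratum Urban: (825/3275)²·(1 − 141/825)·1.43²/141 = 0.000763028
  stratum Suburban: (1425/3275)²·(1 − 126/1425)·2.12²/126 = 0.00615606
  stratum Rural: (1025/3275)²·(1 − 216/1025)·0.54²/216 = 0.000104372
V̂(ȳ_st) = 0.00702346
SE(ȳ_st) = √0.00702346 = 0.0838061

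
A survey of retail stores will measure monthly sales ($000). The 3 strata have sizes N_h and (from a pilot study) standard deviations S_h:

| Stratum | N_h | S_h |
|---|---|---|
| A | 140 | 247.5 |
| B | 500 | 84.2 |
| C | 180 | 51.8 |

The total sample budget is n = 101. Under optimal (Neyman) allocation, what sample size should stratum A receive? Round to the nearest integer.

41

Neyman allocation: n_h = n · N_h S_h / Σ N_i S_i, with n = 101.
  stratum A: N_h·S_h = 140·247.5 = 34650.00
  stratum B: N_h·S_h = 500·84.2 = 42100.00
  stratum C: N_h·S_h = 180·51.8 = 9324.00
Σ N_h S_h = 86074.00
n for stratum A = 101·34650.00/86074.00 = 40.659 → 41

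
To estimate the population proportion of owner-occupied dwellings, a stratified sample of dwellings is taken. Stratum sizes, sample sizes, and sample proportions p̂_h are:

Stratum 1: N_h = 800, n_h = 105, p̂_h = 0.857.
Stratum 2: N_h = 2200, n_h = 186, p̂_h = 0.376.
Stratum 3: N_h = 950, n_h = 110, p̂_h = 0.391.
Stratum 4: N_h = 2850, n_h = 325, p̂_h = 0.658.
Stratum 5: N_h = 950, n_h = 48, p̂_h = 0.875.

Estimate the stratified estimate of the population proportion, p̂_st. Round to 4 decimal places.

p̂_st ≈ 0.5924

N = 7750; stratum weights W_h = N_h/N.
p̂_st = Σ W_h p̂_h = (800·0.857 + 2200·0.376 + 950·0.391 + 2850·0.658 + 950·0.875)/7750 = 0.59236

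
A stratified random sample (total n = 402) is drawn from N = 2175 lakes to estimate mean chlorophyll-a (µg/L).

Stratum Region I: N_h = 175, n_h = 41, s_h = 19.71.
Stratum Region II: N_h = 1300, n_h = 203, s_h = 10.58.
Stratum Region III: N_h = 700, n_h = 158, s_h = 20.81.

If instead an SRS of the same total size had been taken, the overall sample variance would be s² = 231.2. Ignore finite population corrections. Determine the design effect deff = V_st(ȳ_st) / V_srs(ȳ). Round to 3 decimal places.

deff ≈ 0.943

V̂(ȳ_st) = Σ W_h² s_h²/n_h, with W_h = N_h/N and N = 2175:
  stratum Region I: (175/2175)²·19.71²/41 = 0.0613405
  stratum Region II: (1300/2175)²·10.58²/203 = 0.19699
  stratum Region III: (700/2175)²·20.81²/158 = 0.2839
V_st = 0.54223
V_srs = s²/n = 231.2/402 = 0.575124
deff = V_st / V_srs = 0.54223/0.575124 = 0.9428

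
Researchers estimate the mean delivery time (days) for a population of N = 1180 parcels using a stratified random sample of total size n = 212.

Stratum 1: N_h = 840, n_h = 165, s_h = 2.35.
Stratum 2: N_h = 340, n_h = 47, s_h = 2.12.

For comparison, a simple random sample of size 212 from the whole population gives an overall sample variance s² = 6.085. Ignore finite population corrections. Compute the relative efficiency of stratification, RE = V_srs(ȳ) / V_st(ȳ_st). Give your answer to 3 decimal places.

RE ≈ 1.153

V̂(ȳ_st) = Σ W_h² s_h²/n_h, with W_h = N_h/N and N = 1180:
  stratum 1: (840/1180)²·2.35²/165 = 0.0169608
  stratum 2: (340/1180)²·2.12²/47 = 0.00793903
V_st = 0.0248998
V_srs = s²/n = 6.085/212 = 0.0287028
Relative efficiency = V_srs / V_st = 0.0287028/0.0248998 = 1.1527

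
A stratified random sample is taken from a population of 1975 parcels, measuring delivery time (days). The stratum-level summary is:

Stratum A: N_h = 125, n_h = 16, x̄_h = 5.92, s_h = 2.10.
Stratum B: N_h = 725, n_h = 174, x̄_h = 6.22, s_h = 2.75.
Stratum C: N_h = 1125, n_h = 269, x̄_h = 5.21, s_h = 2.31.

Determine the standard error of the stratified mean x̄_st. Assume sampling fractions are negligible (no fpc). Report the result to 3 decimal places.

SE(x̄_st) ≈ 0.116

V̂(x̄_st) = Σ W_h² s_h²/n_h, with W_h = N_h/N and N = 1975:
  stratum A: (125/1975)²·2.10²/16 = 0.00110409
  stratum B: (725/1975)²·2.75²/174 = 0.00585677
  stratum C: (1125/1975)²·2.31²/269 = 0.00643639
V̂(x̄_st) = 0.0133972
SE(x̄_st) = √0.0133972 = 0.115746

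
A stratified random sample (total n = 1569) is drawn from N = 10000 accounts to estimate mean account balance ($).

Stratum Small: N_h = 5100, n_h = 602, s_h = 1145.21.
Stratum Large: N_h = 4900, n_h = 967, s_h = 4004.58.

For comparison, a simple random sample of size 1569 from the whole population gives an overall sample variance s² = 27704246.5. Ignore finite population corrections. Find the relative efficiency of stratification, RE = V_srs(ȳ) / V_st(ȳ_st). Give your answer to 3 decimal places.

RE ≈ 3.882

V̂(ȳ_st) = Σ W_h² s_h²/n_h, with W_h = N_h/N and N = 10000:
  stratum Small: (5100/10000)²·1145.21²/602 = 566.649
  stratum Large: (4900/10000)²·4004.58²/967 = 3981.8
V_st = 4548.45
V_srs = s²/n = 27704246.5/1569 = 17657.3
Relative efficiency = V_srs / V_st = 17657.3/4548.45 = 3.8820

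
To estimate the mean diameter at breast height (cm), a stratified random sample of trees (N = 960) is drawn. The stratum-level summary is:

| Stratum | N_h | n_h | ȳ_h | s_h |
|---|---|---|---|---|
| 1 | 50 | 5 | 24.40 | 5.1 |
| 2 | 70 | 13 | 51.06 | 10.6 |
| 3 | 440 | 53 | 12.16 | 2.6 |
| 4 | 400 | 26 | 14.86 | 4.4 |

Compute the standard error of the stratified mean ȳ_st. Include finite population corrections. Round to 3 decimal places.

SE(ȳ_st) ≈ 0.441

V̂(ȳ_st) = Σ W_h² (1 − n_h/N_h) s_h²/n_h, with W_h = N_h/N and N = 960:
  stratum 1: (50/960)²·(1 − 5/50)·5.1²/5 = 0.0127002
  stratum 2: (70/960)²·(1 − 13/70)·10.6²/13 = 0.0374196
  stratum 3: (440/960)²·(1 − 53/440)·2.6²/53 = 0.0235663
  stratum 4: (400/960)²·(1 − 26/400)·4.4²/26 = 0.120871
V̂(ȳ_st) = 0.194557
SE(ȳ_st) = √0.194557 = 0.441086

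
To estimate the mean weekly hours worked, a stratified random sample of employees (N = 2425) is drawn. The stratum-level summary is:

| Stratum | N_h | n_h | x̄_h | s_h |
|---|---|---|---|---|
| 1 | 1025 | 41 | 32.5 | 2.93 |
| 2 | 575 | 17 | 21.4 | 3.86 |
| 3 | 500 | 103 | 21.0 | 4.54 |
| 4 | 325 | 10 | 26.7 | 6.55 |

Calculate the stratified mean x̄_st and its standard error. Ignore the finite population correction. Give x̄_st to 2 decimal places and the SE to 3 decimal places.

x̄_st = Σ W_h x̄_h = (1025·32.5 + 575·21.4 + 500·21.0 + 325·26.7)/2425 = 26.71959
V̂(x̄_st) = Σ W_h² s_h²/n_h, with W_h = N_h/N and N = 2425:
  stratum 1: (1025/2425)²·2.93²/41 = 0.037409
  stratum 2: (575/2425)²·3.86²/17 = 0.0492763
  stratum 3: (500/2425)²·4.54²/103 = 0.00850729
  stratum 4: (325/2425)²·6.55²/10 = 0.0770594
V̂(x̄_st) = 0.172252
SE(x̄_st) = √0.172252 = 0.415032

x̄_st ≈ 26.72, SE ≈ 0.415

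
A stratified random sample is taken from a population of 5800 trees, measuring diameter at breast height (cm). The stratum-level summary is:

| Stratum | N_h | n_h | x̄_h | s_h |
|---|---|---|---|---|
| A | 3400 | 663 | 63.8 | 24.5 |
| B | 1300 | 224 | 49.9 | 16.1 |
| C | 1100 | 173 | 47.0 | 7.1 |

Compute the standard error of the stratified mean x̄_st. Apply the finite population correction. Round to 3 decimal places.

SE(x̄_st) ≈ 0.554

V̂(x̄_st) = Σ W_h² (1 − n_h/N_h) s_h²/n_h, with W_h = N_h/N and N = 5800:
  stratum A: (3400/5800)²·(1 − 663/3400)·24.5²/663 = 0.250447
  stratum B: (1300/5800)²·(1 − 224/1300)·16.1²/224 = 0.0481175
  stratum C: (1100/5800)²·(1 − 173/1100)·7.1²/173 = 0.00883257
V̂(x̄_st) = 0.307397
SE(x̄_st) = √0.307397 = 0.554434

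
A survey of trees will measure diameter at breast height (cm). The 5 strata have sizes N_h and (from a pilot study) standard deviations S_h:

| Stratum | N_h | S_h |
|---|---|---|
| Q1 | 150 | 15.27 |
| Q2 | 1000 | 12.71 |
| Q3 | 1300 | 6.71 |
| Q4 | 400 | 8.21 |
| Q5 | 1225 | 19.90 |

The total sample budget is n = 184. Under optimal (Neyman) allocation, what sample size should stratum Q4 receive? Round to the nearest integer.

Neyman allocation: n_h = n · N_h S_h / Σ N_i S_i, with n = 184.
  stratum Q1: N_h·S_h = 150·15.27 = 2290.50
  stratum Q2: N_h·S_h = 1000·12.71 = 12710.00
  stratum Q3: N_h·S_h = 1300·6.71 = 8723.00
  stratum Q4: N_h·S_h = 400·8.21 = 3284.00
  stratum Q5: N_h·S_h = 1225·19.90 = 24377.50
Σ N_h S_h = 51385.00
n for stratum Q4 = 184·3284.00/51385.00 = 11.759 → 12

12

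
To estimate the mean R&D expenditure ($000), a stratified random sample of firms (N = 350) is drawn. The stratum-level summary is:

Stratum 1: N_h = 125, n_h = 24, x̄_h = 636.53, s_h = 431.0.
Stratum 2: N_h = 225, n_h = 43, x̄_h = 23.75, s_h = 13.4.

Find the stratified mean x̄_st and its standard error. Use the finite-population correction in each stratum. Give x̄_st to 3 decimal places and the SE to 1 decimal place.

x̄_st ≈ 242.600, SE ≈ 28.3

x̄_st = Σ W_h x̄_h = (125·636.53 + 225·23.75)/350 = 242.60000
V̂(x̄_st) = Σ W_h² (1 − n_h/N_h) s_h²/n_h, with W_h = N_h/N and N = 350:
  stratum 1: (125/350)²·(1 − 24/125)·431.0²/24 = 797.698
  stratum 2: (225/350)²·(1 − 43/225)·13.4²/43 = 1.39591
V̂(x̄_st) = 799.094
SE(x̄_st) = √799.094 = 28.2683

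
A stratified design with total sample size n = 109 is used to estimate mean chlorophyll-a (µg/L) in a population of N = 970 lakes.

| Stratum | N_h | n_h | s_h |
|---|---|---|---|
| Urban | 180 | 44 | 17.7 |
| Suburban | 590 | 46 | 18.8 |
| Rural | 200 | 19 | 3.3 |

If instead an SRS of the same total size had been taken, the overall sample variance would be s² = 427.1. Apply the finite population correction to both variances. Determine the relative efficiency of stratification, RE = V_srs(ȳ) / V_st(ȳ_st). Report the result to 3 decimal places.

V̂(ȳ_st) = Σ W_h² (1 − n_h/N_h) s_h²/n_h, with W_h = N_h/N and N = 970:
  stratum Urban: (180/970)²·(1 − 44/180)·17.7²/44 = 0.185252
  stratum Suburban: (590/970)²·(1 − 46/590)·18.8²/46 = 2.62099
  stratum Rural: (200/970)²·(1 − 19/200)·3.3²/19 = 0.0220516
V_st = 2.82829
V_srs = (1 − 109/970)·427.1/109 = 3.47804
Relative efficiency = V_srs / V_st = 3.47804/2.82829 = 1.2297

RE ≈ 1.230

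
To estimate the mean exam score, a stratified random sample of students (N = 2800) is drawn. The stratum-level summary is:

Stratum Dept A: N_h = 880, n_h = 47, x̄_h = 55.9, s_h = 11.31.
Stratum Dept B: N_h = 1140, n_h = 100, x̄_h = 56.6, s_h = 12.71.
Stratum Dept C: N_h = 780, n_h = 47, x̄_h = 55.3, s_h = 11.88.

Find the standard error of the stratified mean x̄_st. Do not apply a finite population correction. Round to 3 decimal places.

V̂(x̄_st) = Σ W_h² s_h²/n_h, with W_h = N_h/N and N = 2800:
  stratum Dept A: (880/2800)²·11.31²/47 = 0.268829
  stratum Dept B: (1140/2800)²·12.71²/100 = 0.267784
  stratum Dept C: (780/2800)²·11.88²/47 = 0.233028
V̂(x̄_st) = 0.769641
SE(x̄_st) = √0.769641 = 0.877292

SE(x̄_st) ≈ 0.877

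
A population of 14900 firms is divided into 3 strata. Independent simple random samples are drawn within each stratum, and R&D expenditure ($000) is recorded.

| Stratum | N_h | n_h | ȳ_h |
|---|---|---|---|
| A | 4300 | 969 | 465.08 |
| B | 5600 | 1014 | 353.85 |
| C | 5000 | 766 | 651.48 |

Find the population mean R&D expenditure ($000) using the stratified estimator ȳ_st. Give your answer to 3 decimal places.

ȳ_st ≈ 485.826

N = Σ N_h = 14900. Stratum weights W_h = N_h/N.
ȳ_st = (4300·465.08 + 5600·353.85 + 5000·651.48) / 14900 = 485.82577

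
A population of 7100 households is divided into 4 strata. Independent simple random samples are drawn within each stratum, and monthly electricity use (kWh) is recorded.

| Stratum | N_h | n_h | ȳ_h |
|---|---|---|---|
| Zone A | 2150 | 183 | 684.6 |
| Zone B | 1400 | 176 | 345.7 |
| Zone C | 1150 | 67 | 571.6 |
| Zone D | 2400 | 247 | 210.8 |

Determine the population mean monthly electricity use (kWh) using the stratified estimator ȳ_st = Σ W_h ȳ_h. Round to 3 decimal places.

ȳ_st ≈ 439.314

N = Σ N_h = 7100. Stratum weights W_h = N_h/N.
ȳ_st = (2150·684.6 + 1400·345.7 + 1150·571.6 + 2400·210.8) / 7100 = 439.31408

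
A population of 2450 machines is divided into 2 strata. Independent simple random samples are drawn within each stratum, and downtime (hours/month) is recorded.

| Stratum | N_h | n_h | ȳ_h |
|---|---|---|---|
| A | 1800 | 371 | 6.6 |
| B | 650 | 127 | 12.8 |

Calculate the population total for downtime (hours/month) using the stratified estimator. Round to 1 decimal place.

τ̂_st ≈ 20200.0

τ̂_st = Σ N_h ȳ_h = 1800·6.6 + 650·12.8 = 20200.0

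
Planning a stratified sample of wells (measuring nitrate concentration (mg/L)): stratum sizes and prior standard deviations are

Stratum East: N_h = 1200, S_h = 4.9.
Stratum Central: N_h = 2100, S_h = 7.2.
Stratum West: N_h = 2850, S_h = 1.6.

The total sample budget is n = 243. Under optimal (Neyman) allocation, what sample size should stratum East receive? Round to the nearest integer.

56

Neyman allocation: n_h = n · N_h S_h / Σ N_i S_i, with n = 243.
  stratum East: N_h·S_h = 1200·4.9 = 5880.00
  stratum Central: N_h·S_h = 2100·7.2 = 15120.00
  stratum West: N_h·S_h = 2850·1.6 = 4560.00
Σ N_h S_h = 25560.00
n for stratum East = 243·5880.00/25560.00 = 55.901 → 56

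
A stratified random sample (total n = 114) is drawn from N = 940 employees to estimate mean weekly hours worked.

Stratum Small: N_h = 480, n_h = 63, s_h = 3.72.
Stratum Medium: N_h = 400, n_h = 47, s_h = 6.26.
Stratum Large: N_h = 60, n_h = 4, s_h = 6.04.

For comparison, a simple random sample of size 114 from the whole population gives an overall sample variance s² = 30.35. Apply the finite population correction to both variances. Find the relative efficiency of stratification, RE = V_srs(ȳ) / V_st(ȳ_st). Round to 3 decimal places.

V̂(ȳ_st) = Σ W_h² (1 − n_h/N_h) s_h²/n_h, with W_h = N_h/N and N = 940:
  stratum Small: (480/940)²·(1 − 63/480)·3.72²/63 = 0.0497585
  stratum Medium: (400/940)²·(1 − 47/400)·6.26²/47 = 0.133239
  stratum Large: (60/940)²·(1 − 4/60)·6.04²/4 = 0.0346815
V_st = 0.217678
V_srs = (1 − 114/940)·30.35/114 = 0.233941
Relative efficiency = V_srs / V_st = 0.233941/0.217678 = 1.0747

RE ≈ 1.075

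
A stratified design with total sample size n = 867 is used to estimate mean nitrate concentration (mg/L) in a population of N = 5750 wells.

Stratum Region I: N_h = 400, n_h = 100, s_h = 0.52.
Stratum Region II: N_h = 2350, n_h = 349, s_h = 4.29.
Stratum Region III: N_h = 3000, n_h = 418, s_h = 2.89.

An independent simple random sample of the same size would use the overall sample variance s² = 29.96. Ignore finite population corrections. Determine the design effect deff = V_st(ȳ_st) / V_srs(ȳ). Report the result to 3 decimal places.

deff ≈ 0.413

V̂(ȳ_st) = Σ W_h² s_h²/n_h, with W_h = N_h/N and N = 5750:
  stratum Region I: (400/5750)²·0.52²/100 = 1.30855e-05
  stratum Region II: (2350/5750)²·4.29²/349 = 0.00880824
  stratum Region III: (3000/5750)²·2.89²/418 = 0.00543909
V_st = 0.0142604
V_srs = s²/n = 29.96/867 = 0.0345559
deff = V_st / V_srs = 0.0142604/0.0345559 = 0.4127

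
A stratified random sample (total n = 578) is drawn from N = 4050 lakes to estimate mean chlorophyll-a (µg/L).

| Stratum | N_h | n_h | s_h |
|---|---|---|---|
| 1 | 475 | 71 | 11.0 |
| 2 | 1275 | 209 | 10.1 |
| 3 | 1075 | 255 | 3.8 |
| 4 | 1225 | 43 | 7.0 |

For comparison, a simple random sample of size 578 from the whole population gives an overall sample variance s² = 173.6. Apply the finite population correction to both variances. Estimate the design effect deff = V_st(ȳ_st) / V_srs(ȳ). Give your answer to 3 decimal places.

deff ≈ 0.637

V̂(ȳ_st) = Σ W_h² (1 − n_h/N_h) s_h²/n_h, with W_h = N_h/N and N = 4050:
  stratum 1: (475/4050)²·(1 − 71/475)·11.0²/71 = 0.0199385
  stratum 2: (1275/4050)²·(1 − 209/1275)·10.1²/209 = 0.040444
  stratum 3: (1075/4050)²·(1 − 255/1075)·3.8²/255 = 0.00304326
  stratum 4: (1225/4050)²·(1 − 43/1225)·7.0²/43 = 0.100594
V_st = 0.164019
V_srs = (1 − 578/4050)·173.6/578 = 0.257482
deff = V_st / V_srs = 0.164019/0.257482 = 0.6370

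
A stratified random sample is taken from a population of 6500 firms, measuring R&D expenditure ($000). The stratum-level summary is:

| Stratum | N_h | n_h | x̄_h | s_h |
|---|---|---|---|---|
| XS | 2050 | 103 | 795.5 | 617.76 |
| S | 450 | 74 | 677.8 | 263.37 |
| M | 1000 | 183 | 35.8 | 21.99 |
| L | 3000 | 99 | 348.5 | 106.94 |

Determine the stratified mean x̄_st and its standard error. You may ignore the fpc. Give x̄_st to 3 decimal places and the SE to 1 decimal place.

x̄_st ≈ 464.167, SE ≈ 19.9

x̄_st = Σ W_h x̄_h = (2050·795.5 + 450·677.8 + 1000·35.8 + 3000·348.5)/6500 = 464.16692
V̂(x̄_st) = Σ W_h² s_h²/n_h, with W_h = N_h/N and N = 6500:
  stratum XS: (2050/6500)²·617.76²/103 = 368.539
  stratum S: (450/6500)²·263.37²/74 = 4.49261
  stratum M: (1000/6500)²·21.99²/183 = 0.0625421
  stratum L: (3000/6500)²·106.94²/99 = 24.6071
V̂(x̄_st) = 397.701
SE(x̄_st) = √397.701 = 19.9424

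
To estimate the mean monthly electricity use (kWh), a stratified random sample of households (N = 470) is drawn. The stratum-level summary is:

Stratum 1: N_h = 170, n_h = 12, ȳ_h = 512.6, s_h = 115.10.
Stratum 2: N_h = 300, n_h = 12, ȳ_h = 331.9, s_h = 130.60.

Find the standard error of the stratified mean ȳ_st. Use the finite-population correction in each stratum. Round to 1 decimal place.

SE(ȳ_st) ≈ 26.3

V̂(ȳ_st) = Σ W_h² (1 − n_h/N_h) s_h²/n_h, with W_h = N_h/N and N = 470:
  stratum 1: (170/470)²·(1 − 12/170)·115.10²/12 = 134.239
  stratum 2: (300/470)²·(1 − 12/300)·130.60²/12 = 555.934
V̂(ȳ_st) = 690.173
SE(ȳ_st) = √690.173 = 26.2711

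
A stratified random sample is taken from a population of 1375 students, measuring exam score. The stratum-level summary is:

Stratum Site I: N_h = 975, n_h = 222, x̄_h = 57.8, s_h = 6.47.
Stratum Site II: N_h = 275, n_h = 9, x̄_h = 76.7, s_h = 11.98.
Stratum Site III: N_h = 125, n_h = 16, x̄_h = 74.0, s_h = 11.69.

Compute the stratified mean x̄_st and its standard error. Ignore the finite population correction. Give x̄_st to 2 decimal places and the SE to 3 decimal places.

x̄_st = Σ W_h x̄_h = (975·57.8 + 275·76.7 + 125·74.0)/1375 = 63.05273
V̂(x̄_st) = Σ W_h² s_h²/n_h, with W_h = N_h/N and N = 1375:
  stratum Site I: (975/1375)²·6.47²/222 = 0.0948112
  stratum Site II: (275/1375)²·11.98²/9 = 0.637868
  stratum Site III: (125/1375)²·11.69²/16 = 0.0705868
V̂(x̄_st) = 0.803266
SE(x̄_st) = √0.803266 = 0.896251

x̄_st ≈ 63.05, SE ≈ 0.896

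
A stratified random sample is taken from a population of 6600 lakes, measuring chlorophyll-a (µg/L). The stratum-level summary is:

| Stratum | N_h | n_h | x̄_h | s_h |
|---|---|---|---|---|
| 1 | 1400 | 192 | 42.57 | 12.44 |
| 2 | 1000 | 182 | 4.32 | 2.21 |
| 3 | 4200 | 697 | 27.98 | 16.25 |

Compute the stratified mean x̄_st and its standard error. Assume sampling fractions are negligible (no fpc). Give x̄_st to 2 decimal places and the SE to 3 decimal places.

x̄_st = Σ W_h x̄_h = (1400·42.57 + 1000·4.32 + 4200·27.98)/6600 = 27.49000
V̂(x̄_st) = Σ W_h² s_h²/n_h, with W_h = N_h/N and N = 6600:
  stratum 1: (1400/6600)²·12.44²/192 = 0.0362667
  stratum 2: (1000/6600)²·2.21²/182 = 0.000616063
  stratum 3: (4200/6600)²·16.25²/697 = 0.153421
V̂(x̄_st) = 0.190304
SE(x̄_st) = √0.190304 = 0.436238

x̄_st ≈ 27.49, SE ≈ 0.436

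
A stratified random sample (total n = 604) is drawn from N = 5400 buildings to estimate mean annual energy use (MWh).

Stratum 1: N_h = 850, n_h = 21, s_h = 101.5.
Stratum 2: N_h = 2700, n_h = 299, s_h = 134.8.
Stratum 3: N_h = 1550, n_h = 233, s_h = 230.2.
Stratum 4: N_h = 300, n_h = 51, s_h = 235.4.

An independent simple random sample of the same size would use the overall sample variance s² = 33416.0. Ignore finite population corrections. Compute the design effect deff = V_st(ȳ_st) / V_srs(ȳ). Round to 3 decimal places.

deff ≈ 0.894

V̂(ȳ_st) = Σ W_h² s_h²/n_h, with W_h = N_h/N and N = 5400:
  stratum 1: (850/5400)²·101.5²/21 = 12.1552
  stratum 2: (2700/5400)²·134.8²/299 = 15.1932
  stratum 3: (1550/5400)²·230.2²/233 = 18.7383
  stratum 4: (300/5400)²·235.4²/51 = 3.3535
V_st = 49.4402
V_srs = s²/n = 33416.0/604 = 55.3245
deff = V_st / V_srs = 49.4402/55.3245 = 0.8936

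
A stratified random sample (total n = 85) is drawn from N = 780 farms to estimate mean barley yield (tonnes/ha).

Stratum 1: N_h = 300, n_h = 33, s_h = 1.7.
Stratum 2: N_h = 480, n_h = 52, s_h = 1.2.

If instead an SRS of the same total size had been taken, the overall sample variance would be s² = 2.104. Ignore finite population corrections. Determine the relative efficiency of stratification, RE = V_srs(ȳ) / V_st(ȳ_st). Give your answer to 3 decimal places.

V̂(ȳ_st) = Σ W_h² s_h²/n_h, with W_h = N_h/N and N = 780:
  stratum 1: (300/780)²·1.7²/33 = 0.012955
  stratum 2: (480/780)²·1.2²/52 = 0.010487
V_st = 0.023442
V_srs = s²/n = 2.104/85 = 0.0247529
Relative efficiency = V_srs / V_st = 0.0247529/0.023442 = 1.0559

RE ≈ 1.056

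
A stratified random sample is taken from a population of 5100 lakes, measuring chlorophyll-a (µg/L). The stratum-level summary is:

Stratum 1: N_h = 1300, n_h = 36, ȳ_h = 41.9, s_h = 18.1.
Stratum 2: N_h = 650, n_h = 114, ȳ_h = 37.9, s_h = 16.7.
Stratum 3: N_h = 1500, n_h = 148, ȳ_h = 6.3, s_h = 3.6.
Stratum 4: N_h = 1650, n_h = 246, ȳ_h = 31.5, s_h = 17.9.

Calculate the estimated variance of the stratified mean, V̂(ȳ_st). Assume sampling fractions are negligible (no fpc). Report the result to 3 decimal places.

V̂(ȳ_st) ≈ 0.775

V̂(ȳ_st) = Σ W_h² s_h²/n_h, with W_h = N_h/N and N = 5100:
  stratum 1: (1300/5100)²·18.1²/36 = 0.591291
  stratum 2: (650/5100)²·16.7²/114 = 0.0397388
  stratum 3: (1500/5100)²·3.6²/148 = 0.00757505
  stratum 4: (1650/5100)²·17.9²/246 = 0.136332
V̂(ȳ_st) = 0.774937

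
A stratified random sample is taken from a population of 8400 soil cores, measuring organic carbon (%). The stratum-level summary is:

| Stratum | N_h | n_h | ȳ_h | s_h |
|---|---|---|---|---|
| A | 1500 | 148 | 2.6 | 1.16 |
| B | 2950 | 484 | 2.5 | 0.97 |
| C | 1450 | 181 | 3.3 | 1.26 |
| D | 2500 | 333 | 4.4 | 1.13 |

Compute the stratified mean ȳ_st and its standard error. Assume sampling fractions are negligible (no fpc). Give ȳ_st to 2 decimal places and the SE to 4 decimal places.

ȳ_st = Σ W_h ȳ_h = (1500·2.6 + 2950·2.5 + 1450·3.3 + 2500·4.4)/8400 = 3.22143
V̂(ȳ_st) = Σ W_h² s_h²/n_h, with W_h = N_h/N and N = 8400:
  stratum A: (1500/8400)²·1.16²/148 = 0.00028992
  stratum B: (2950/8400)²·0.97²/484 = 0.000239764
  stratum C: (1450/8400)²·1.26²/181 = 0.00026136
  stratum D: (2500/8400)²·1.13²/333 = 0.000339652
V̂(ȳ_st) = 0.0011307
SE(ȳ_st) = √0.0011307 = 0.0336258

ȳ_st ≈ 3.22, SE ≈ 0.0336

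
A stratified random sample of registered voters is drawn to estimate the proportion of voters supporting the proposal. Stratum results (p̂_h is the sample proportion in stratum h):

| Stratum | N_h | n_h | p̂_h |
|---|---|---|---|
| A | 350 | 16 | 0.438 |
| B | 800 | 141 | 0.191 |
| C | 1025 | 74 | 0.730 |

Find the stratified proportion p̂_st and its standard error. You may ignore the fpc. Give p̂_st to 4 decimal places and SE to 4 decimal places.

p̂_st ≈ 0.4848, SE ≈ 0.0343

N = 2175; stratum weights W_h = N_h/N.
p̂_st = Σ W_h p̂_h = (350·0.438 + 800·0.191 + 1025·0.730)/2175 = 0.48476
V̂(p̂_st) = Σ W_h² p̂_h(1−p̂_h)/(n_h−1):
  stratum A: (350/2175)²·0.438·0.562/15 = 0.000424949
  stratum B: (800/2175)²·0.191·0.809/140 = 0.000149319
  stratum C: (1025/2175)²·0.730·0.270/73 = 0.000599643
V̂(p̂_st) = 0.00117391; SE = √V̂ = 0.0342624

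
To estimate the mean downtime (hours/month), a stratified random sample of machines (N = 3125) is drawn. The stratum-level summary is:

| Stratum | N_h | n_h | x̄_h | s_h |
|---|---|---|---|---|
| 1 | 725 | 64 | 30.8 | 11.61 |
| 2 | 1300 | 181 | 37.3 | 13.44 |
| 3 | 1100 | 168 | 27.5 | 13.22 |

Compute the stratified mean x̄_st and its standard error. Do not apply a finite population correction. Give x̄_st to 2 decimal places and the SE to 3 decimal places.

x̄_st ≈ 32.34, SE ≈ 0.644

x̄_st = Σ W_h x̄_h = (725·30.8 + 1300·37.3 + 1100·27.5)/3125 = 32.34240
V̂(x̄_st) = Σ W_h² s_h²/n_h, with W_h = N_h/N and N = 3125:
  stratum 1: (725/3125)²·11.61²/64 = 0.11336
  stratum 2: (1300/3125)²·13.44²/181 = 0.172706
  stratum 3: (1100/3125)²·13.22²/168 = 0.128896
V̂(x̄_st) = 0.414962
SE(x̄_st) = √0.414962 = 0.644175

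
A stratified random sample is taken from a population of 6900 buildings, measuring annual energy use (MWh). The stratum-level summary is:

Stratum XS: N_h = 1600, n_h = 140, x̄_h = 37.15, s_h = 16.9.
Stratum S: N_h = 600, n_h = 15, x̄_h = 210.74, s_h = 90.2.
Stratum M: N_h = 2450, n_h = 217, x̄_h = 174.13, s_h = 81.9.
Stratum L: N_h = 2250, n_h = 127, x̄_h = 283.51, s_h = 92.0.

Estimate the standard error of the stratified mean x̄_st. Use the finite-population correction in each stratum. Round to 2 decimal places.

V̂(x̄_st) = Σ W_h² (1 − n_h/N_h) s_h²/n_h, with W_h = N_h/N and N = 6900:
  stratum XS: (1600/6900)²·(1 − 140/1600)·16.9²/140 = 0.100097
  stratum S: (600/6900)²·(1 − 15/600)·90.2²/15 = 3.99881
  stratum M: (2450/6900)²·(1 − 217/2450)·81.9²/217 = 3.55193
  stratum L: (2250/6900)²·(1 − 127/2250)·92.0²/127 = 6.68661
V̂(x̄_st) = 14.3375
SE(x̄_st) = √14.3375 = 3.78648

SE(x̄_st) ≈ 3.79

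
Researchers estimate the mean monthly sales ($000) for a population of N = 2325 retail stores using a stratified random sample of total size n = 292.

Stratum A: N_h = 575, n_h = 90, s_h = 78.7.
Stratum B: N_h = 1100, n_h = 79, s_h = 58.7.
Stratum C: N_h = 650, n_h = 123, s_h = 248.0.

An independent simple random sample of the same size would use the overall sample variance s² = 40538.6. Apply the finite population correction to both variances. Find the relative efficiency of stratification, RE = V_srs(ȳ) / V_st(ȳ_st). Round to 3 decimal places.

RE ≈ 2.740

V̂(ȳ_st) = Σ W_h² (1 − n_h/N_h) s_h²/n_h, with W_h = N_h/N and N = 2325:
  stratum A: (575/2325)²·(1 − 90/575)·78.7²/90 = 3.55035
  stratum B: (1100/2325)²·(1 − 79/1100)·58.7²/79 = 9.06195
  stratum C: (650/2325)²·(1 − 123/650)·248.0²/123 = 31.6866
V_st = 44.2989
V_srs = (1 − 292/2325)·40538.6/292 = 121.395
Relative efficiency = V_srs / V_st = 121.395/44.2989 = 2.7404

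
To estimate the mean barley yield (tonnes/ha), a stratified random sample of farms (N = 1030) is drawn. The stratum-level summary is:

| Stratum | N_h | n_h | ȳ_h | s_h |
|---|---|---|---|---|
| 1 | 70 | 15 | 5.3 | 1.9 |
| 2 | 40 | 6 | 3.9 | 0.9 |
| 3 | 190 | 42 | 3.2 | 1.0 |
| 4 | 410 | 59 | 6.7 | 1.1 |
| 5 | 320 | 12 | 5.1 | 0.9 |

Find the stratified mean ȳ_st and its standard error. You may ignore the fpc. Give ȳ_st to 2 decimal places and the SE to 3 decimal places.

ȳ_st ≈ 5.35, SE ≈ 0.109

ȳ_st = Σ W_h ȳ_h = (70·5.3 + 40·3.9 + 190·3.2 + 410·6.7 + 320·5.1)/1030 = 5.35340
V̂(ȳ_st) = Σ W_h² s_h²/n_h, with W_h = N_h/N and N = 1030:
  stratum 1: (70/1030)²·1.9²/15 = 0.00111157
  stratum 2: (40/1030)²·0.9²/6 = 0.000203601
  stratum 3: (190/1030)²·1.0²/42 = 0.000810184
  stratum 4: (410/1030)²·1.1²/59 = 0.00324958
  stratum 5: (320/1030)²·0.9²/12 = 0.00651522
V̂(ȳ_st) = 0.0118902
SE(ȳ_st) = √0.0118902 = 0.109042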